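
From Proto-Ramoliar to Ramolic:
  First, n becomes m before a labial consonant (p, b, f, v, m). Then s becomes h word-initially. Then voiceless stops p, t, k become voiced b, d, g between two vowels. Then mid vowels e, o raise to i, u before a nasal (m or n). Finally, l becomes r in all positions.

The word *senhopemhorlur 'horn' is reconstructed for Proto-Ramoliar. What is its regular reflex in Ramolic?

hinhobimhorrur

Ramolic: *senhopemhorlur > henhopemhorlur > henhobemhorlur > hinhobimhorlur > hinhobimhorrur  (by debuccalisation, intervocalic voicing, pre-nasal raising, unconditioned shift)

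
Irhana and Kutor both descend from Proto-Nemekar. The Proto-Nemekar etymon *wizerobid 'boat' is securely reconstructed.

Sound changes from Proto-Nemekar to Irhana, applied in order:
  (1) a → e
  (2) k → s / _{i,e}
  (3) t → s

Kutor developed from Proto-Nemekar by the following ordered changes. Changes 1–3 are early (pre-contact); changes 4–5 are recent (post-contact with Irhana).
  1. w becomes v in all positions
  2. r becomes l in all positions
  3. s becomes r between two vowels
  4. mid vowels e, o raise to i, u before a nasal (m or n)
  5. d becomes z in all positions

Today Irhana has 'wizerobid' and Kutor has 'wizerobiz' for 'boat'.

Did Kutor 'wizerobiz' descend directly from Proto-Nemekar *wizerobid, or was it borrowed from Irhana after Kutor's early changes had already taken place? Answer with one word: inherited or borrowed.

borrowed

If inherited, *wizerobid would pass through all of Kutor's changes:
Kutor: start from *wizerobid.
  rule 1 (unconditioned shift): wizerobid → vizerobid
  rule 2 (unconditioned shift): vizerobid → vizelobid
  rule 3: no change — vizelobid
  rule 4: no change — vizelobid
  rule 5 (unconditioned shift): vizelobid → vizelobiz
  ⇒ Kutor vizelobiz
If borrowed from Irhana 'wizerobid' after the early changes, it would undergo only the recent ones:
  rule 4 (pre-nasal raising): no change (wizerobid)
  rule 5 (unconditioned shift): wizerobid → wizerobiz
  ⇒ as a loan: wizerobiz
Kutor 'wizerobiz' matches the loan outcome 'wizerobiz', not the inherited 'vizelobiz' — it skipped the early Kutor changes, so it was borrowed from Irhana.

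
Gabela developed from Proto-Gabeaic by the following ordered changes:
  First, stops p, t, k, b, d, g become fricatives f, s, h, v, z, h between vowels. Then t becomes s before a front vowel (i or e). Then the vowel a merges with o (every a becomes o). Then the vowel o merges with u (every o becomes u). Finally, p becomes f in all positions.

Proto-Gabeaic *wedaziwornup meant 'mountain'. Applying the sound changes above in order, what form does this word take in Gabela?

wezuziwurnuf

Gabela: *wedaziwornup
  wedaziwornup → wezaziwornup   [intervocalic lenition]
  wezaziwornup (rule 2 does not apply)
  wezaziwornup → wezoziwornup   [vowel merger]
  wezoziwornup → wezuziwurnup   [vowel merger]
  wezuziwurnup → wezuziwurnuf   [unconditioned shift]
  giving Gabela wezuziwurnuf.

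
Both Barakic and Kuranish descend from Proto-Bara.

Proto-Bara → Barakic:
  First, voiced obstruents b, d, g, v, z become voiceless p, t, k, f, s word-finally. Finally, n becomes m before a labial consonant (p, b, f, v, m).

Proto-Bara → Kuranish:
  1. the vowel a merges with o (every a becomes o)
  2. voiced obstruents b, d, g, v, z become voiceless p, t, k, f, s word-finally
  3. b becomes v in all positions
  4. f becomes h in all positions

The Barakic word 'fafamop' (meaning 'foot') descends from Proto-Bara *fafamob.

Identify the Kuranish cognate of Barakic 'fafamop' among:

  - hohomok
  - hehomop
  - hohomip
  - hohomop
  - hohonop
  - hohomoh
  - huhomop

hohomop

Kuranish: *fafamob
  fafamob → fofomob   [vowel merger]
  fofomob → fofomop   [final devoicing]
  fofomop (rule 3 does not apply)
  fofomop → hohomop   [unconditioned shift]
  giving Kuranish hohomop.
Only 'hohomop' matches the regular Kuranish development of *fafamob.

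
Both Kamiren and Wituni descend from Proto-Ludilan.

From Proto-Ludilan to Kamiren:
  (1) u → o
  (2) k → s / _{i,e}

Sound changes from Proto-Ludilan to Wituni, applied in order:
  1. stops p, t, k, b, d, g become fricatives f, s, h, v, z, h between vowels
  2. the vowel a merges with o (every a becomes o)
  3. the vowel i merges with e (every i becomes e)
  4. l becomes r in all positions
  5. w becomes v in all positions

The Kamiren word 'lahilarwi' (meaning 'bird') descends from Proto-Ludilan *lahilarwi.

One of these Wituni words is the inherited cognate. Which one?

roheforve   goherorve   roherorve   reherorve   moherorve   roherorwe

roherorve

Wituni: *lahilarwi
  lahilarwi (rule 1 does not apply)
  lahilarwi → lohilorwi   [vowel merger]
  lohilorwi → lohelorwe   [vowel merger]
  lohelorwe → roherorwe   [unconditioned shift]
  roherorwe → roherorve   [unconditioned shift]
  giving Wituni roherorve.
Among the options, 'roherorve' alone shows every Wituni change applied in order.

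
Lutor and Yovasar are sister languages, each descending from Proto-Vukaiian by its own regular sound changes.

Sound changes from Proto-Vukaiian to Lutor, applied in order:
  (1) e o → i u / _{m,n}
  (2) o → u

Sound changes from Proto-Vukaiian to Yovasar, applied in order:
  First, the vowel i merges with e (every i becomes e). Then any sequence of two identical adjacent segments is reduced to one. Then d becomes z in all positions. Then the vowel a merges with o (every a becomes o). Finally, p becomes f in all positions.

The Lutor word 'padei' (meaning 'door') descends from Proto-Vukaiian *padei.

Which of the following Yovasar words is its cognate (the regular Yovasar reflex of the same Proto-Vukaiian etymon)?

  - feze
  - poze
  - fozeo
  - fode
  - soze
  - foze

Yovasar: *padei > padee > pade > paze > poze > foze  (by vowel merger, degemination, unconditioned shift, vowel merger, unconditioned shift)
The other candidates each miss or misapply at least one Yovasar change.

foze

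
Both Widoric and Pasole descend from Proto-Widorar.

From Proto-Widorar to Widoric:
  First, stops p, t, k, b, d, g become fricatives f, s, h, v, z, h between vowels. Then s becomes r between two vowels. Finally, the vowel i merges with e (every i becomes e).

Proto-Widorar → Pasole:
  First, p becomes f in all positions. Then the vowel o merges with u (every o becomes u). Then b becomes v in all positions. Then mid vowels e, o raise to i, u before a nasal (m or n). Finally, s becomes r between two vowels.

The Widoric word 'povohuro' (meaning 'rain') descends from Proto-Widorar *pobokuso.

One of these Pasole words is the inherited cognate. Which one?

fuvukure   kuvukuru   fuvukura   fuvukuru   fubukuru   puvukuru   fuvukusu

Pasole: start from *pobokuso.
  rule 1 (unconditioned shift): pobokuso → fobokuso
  rule 2 (vowel merger): fobokuso → fubukusu
  rule 3 (unconditioned shift): fubukusu → fuvukusu
  rule 4: no change — fuvukusu
  rule 5 (rhotacism): fuvukusu → fuvukuru
  ⇒ Pasole fuvukuru

fuvukuru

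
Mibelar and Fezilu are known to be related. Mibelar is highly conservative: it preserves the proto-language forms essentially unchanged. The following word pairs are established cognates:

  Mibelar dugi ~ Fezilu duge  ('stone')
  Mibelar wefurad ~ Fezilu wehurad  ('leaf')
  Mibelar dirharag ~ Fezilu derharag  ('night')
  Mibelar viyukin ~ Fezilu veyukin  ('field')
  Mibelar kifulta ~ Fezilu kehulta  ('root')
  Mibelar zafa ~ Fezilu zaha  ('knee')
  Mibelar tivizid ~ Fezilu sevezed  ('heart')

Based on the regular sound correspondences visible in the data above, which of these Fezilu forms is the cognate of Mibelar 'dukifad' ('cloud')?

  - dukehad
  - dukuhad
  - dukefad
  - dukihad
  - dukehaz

kifulta ~ kehulta — Mibelar i corresponds to Fezilu e after a consonant, before a labial obstruent.
zafa ~ zaha — Mibelar f corresponds to Fezilu h between vowels (before a back vowel).
Applying these to Mibelar 'dukifad':
  dukifad → dukefad   (i→e after a consonant, before a labial obstruent)
  dukefad → dukehad   (f→h between vowels (before a back vowel))
So the Fezilu cognate is 'dukehad'.

dukehad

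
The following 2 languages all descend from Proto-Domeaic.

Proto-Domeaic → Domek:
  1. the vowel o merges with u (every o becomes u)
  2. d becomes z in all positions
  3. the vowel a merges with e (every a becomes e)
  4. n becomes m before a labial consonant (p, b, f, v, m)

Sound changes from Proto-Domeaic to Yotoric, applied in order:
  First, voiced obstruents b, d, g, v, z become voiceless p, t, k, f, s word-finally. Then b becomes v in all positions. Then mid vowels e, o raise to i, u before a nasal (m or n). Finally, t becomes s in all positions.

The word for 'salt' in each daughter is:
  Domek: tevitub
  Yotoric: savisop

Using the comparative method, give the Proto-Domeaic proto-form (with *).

*tavitob

Position 6: Domek has u, Yotoric has o. Yotoric preserves o here (none of its changes turn any other segment into o), so the proto-segment is *o.
Position 2: Domek has e, Yotoric has a. Yotoric preserves a here (none of its changes turn any other segment into a), so the proto-segment is *a.
Position 5: Domek has t, Yotoric has s. Domek preserves t here (none of its changes turn any other segment into t), so the proto-segment is *t.
This points to *tavitob. Verify forward in each daughter:
Domek: *tavitob
  tavitob → tavitub   [vowel merger]
  tavitub (rule 2 does not apply)
  tavitub → tevitub   [vowel merger]
  tevitub (rule 4 does not apply)
  giving Domek tevitub.
Yotoric: *tavitob
  tavitob → tavitop   [final devoicing]
  tavitop (rule 2 does not apply)
  tavitop (rule 3 does not apply)
  tavitop → savisop   [unconditioned shift]
  giving Yotoric savisop.
No other proto-form is consistent with every reflex, so the reconstruction is *tavitob.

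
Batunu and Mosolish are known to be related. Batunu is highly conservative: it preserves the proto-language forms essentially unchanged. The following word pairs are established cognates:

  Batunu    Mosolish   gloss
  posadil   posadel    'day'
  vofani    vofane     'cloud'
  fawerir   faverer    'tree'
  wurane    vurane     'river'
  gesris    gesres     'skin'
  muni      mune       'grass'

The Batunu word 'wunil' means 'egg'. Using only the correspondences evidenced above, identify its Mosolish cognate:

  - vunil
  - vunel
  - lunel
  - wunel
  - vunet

vunel

wurane ~ vurane — Batunu w corresponds to Mosolish v word-initially before a back vowel.
posadil ~ posadel, gesris ~ gesres — Batunu i corresponds to Mosolish e after a consonant, before a consonant other than r, m, n, p, b, f, v.
Applying these to Batunu 'wunil':
  wunil → vunil   (w→v word-initially before a back vowel)
  vunil → vunel   (i→e after a consonant, before a consonant other than r, m, n, p, b, f, v)
So the Mosolish cognate is 'vunel'.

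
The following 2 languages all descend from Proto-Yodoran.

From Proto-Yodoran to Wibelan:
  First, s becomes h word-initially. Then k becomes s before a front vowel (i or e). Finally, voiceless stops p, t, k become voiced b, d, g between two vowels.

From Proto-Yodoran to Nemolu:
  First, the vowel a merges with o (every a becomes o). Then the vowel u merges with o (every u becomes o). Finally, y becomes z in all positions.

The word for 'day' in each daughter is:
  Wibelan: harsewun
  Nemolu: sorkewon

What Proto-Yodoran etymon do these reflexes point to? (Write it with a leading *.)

*sarkewun

Position 2: Wibelan has a, Nemolu has o. Wibelan preserves a here (none of its changes turn any other segment into a), so the proto-segment is *a.
Position 7: Wibelan has u, Nemolu has o. Wibelan preserves u here (none of its changes turn any other segment into u), so the proto-segment is *u.
Verify the candidate proto-form against each daughter:
Wibelan: *sarkewun > harkewun > harsewun  (by debuccalisation, palatalisation)
Nemolu: start from *sarkewun.
  rule 1 (vowel merger): sarkewun → sorkewun
  rule 2 (vowel merger): sorkewun → sorkewon
  rule 3: no change — sorkewon
  ⇒ Nemolu sorkewon
No other proto-form is consistent with every reflex, so the reconstruction is *sarkewun.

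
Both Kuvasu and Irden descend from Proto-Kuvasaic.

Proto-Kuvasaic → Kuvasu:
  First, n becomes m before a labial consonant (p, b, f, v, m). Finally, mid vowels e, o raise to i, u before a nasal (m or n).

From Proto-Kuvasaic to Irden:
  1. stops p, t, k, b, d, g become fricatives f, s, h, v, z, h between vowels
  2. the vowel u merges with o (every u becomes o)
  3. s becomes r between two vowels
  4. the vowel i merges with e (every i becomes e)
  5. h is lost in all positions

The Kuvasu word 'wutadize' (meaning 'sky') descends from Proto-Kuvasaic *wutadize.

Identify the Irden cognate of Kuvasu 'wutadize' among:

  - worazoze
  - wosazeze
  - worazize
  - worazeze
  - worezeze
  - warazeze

worazeze

Irden: start from *wutadize.
  rule 1 (intervocalic lenition): wutadize → wusazize
  rule 2 (vowel merger): wusazize → wosazize
  rule 3 (rhotacism): wosazize → worazize
  rule 4 (vowel merger): worazize → worazeze
  rule 5: no change — worazeze
  ⇒ Irden worazeze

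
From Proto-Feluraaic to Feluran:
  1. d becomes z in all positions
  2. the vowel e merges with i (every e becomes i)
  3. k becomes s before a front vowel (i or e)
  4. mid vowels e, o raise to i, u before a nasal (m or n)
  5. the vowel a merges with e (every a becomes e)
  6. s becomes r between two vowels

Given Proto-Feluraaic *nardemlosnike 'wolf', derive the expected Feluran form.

Feluran: *nardemlosnike > narzemlosnike > narzimlosniki > narzimlosnisi > nerzimlosnisi > nerzimlosniri  (by unconditioned shift, vowel merger, palatalisation, vowel merger, rhotacism)

nerzimlosniri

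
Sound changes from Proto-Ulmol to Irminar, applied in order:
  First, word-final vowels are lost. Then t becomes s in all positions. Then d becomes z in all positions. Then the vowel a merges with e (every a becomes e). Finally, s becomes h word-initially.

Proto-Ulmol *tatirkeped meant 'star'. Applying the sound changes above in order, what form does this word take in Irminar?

Irminar: *tatirkeped
  tatirkeped (rule 1 does not apply)
  tatirkeped → sasirkeped   [unconditioned shift]
  sasirkeped → sasirkepez   [unconditioned shift]
  sasirkepez → sesirkepez   [vowel merger]
  sesirkepez → hesirkepez   [debuccalisation]
  giving Irminar hesirkepez.

hesirkepez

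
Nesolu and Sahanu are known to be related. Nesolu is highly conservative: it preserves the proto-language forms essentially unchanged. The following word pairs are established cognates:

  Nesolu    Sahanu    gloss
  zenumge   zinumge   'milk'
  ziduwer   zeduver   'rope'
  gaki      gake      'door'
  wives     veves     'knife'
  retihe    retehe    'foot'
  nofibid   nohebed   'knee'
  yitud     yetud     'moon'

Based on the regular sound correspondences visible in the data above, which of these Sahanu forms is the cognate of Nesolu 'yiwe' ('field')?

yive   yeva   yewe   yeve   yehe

ziduwer ~ zeduver, retihe ~ retehe — Nesolu i corresponds to Sahanu e after a consonant, before a consonant other than r, m, n, p, b, f, v.
ziduwer ~ zeduver — Nesolu w corresponds to Sahanu v between vowels (before a front vowel).
Applying these to Nesolu 'yiwe':
  yiwe → yewe   (i→e after a consonant, before a consonant other than r, m, n, p, b, f, v)
  yewe → yeve   (w→v between vowels (before a front vowel))
So the Sahanu cognate is 'yeve'.

yeve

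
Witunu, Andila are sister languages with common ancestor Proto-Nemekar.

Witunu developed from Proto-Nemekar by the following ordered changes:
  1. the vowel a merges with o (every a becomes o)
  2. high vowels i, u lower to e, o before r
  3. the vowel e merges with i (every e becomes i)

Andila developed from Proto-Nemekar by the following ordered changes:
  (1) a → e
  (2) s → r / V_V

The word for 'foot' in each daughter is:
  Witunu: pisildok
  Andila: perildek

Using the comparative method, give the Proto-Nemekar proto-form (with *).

Position 2: Witunu has i, Andila has e. Taking the neighbouring segments as reconstructed: Witunu i could go back to *e or *i; Andila e could go back to *a or *e — the one source consistent with every daughter is *e.
Position 7: Witunu has o, Andila has e. Taking the neighbouring segments as reconstructed: Witunu o could go back to *a or *o; Andila e could go back to *a or *e — the one source consistent with every daughter is *a.
Position 3: Witunu has s, Andila has r. Witunu preserves s here (none of its changes turn any other segment into s), so the proto-segment is *s.
Continuing position by position gives *pesildak; check it forward:
Witunu: *pesildak > pesildok > pisildok  (by vowel merger, vowel merger)
Andila: *pesildak
  pesildak → pesildek   [vowel merger]
  pesildek → perildek   [rhotacism]
  giving Andila perildek.
No other proto-form is consistent with every reflex, so the reconstruction is *pesildak.

*pesildak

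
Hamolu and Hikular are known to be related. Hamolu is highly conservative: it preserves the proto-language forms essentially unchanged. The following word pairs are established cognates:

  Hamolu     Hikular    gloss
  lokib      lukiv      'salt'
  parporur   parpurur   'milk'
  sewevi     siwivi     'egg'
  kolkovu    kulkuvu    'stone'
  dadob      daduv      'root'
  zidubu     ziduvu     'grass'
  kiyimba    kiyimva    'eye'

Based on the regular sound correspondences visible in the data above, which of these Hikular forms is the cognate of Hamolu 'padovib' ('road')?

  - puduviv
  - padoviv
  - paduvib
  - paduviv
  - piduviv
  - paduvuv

kolkovu ~ kulkuvu — Hamolu o corresponds to Hikular u after a consonant, before a labial obstruent.
lokib ~ lukiv, dadob ~ daduv — Hamolu b corresponds to Hikular v word-finally.
Applying these to Hamolu 'padovib':
  padovib → paduvib   (o→u after a consonant, before a labial obstruent)
  paduvib → paduviv   (b→v word-finally)
So the Hikular cognate is 'paduviv'.

paduviv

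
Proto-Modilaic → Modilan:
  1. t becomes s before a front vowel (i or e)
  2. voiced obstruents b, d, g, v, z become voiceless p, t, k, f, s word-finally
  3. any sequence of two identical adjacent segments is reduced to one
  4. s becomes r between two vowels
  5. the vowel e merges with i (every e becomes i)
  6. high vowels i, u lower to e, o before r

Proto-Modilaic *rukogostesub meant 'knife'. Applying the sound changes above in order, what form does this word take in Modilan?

rukogorerup

Modilan: *rukogostesub
  rukogostesub → rukogossesub   [palatalisation]
  rukogossesub → rukogossesup   [final devoicing]
  rukogossesup → rukogosesup   [degemination]
  rukogosesup → rukogorerup   [rhotacism]
  rukogorerup → rukogorirup   [vowel merger]
  rukogorirup → rukogorerup   [pre-rhotic lowering]
  giving Modilan rukogorerup.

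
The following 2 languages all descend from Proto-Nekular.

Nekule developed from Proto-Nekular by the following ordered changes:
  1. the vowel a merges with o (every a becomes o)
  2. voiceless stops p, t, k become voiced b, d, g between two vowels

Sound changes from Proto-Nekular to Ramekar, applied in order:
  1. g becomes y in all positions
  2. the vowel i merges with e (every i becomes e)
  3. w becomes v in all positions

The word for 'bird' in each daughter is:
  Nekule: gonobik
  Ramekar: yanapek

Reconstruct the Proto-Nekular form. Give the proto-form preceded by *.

*ganapik

Position 6: Nekule has i, Ramekar has e. Nekule preserves i here (none of its changes turn any other segment into i), so the proto-segment is *i.
Position 1: Nekule has g, Ramekar has y. Taking the neighbouring segments as reconstructed: Nekule g can only go back to *g; Ramekar y could go back to *g or *y — the one source consistent with every daughter is *g.
Position 5: Nekule has b, Ramekar has p. Ramekar preserves p here (none of its changes turn any other segment into p), so the proto-segment is *p.
Continuing position by position gives *ganapik; check it forward:
Nekule: start from *ganapik.
  rule 1 (vowel merger): ganapik → gonopik
  rule 2 (intervocalic voicing): gonopik → gonobik
  ⇒ Nekule gonobik
Ramekar: start from *ganapik.
  rule 1 (unconditioned shift): ganapik → yanapik
  rule 2 (vowel merger): yanapik → yanapek
  rule 3: no change — yanapek
  ⇒ Ramekar yanapek
No other proto-form is consistent with every reflex, so the reconstruction is *ganapik.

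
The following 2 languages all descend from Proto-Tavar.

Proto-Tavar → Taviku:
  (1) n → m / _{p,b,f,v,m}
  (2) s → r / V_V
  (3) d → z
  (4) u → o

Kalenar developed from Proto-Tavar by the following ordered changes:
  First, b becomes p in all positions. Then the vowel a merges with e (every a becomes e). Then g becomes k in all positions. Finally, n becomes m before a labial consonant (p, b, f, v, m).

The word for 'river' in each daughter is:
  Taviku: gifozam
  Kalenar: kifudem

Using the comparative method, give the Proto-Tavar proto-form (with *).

Position 1: Taviku has g, Kalenar has k. Taviku preserves g here (none of its changes turn any other segment into g), so the proto-segment is *g.
Position 6: Taviku has a, Kalenar has e. Taviku preserves a here (none of its changes turn any other segment into a), so the proto-segment is *a.
This points to *gifudam. Verify forward in each daughter:
Taviku: *gifudam > gifuzam > gifozam  (by unconditioned shift, vowel merger)
Kalenar: *gifudam
  gifudam (rule 1 does not apply)
  gifudam → gifudem   [vowel merger]
  gifudem → kifudem   [unconditioned shift]
  kifudem (rule 4 does not apply)
  giving Kalenar kifudem.
*gifudam is the unique common source.

*gifudam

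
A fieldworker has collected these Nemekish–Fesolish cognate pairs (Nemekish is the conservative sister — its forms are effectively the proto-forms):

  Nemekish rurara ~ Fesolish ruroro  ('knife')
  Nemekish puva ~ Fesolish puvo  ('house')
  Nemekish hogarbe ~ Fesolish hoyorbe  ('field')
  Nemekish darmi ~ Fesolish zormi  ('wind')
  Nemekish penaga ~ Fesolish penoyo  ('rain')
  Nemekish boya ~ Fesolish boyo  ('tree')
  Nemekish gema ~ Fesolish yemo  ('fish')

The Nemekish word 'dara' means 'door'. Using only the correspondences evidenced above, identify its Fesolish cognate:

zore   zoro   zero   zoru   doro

darmi ~ zormi — Nemekish d corresponds to Fesolish z word-initially before a back vowel.
rurara ~ ruroro, hogarbe ~ hoyorbe — Nemekish a corresponds to Fesolish o after a consonant, before r.
rurara ~ ruroro, puva ~ puvo — Nemekish a corresponds to Fesolish o word-finally.
Applying these to Nemekish 'dara':
  dara → zara   (d→z word-initially before a back vowel)
  zara → zora   (a→o after a consonant, before r)
  zora → zoro   (a→o word-finally)
So the Fesolish cognate is 'zoro'.

zoro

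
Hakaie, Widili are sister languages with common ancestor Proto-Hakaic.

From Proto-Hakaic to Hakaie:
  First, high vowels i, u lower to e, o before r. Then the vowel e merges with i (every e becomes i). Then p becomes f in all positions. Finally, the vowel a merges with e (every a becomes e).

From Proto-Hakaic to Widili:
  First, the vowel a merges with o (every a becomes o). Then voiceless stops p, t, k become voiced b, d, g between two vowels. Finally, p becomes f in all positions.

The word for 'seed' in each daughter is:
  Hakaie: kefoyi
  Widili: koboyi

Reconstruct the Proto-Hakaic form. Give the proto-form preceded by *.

*kapoyi

Position 3: Hakaie has f, Widili has b. Taking the neighbouring segments as reconstructed: Hakaie f could go back to *p or *f; Widili b could go back to *p or *b — the one source consistent with every daughter is *p.
Position 2: Hakaie has e, Widili has o. In Hakaie, e can only continue *a, so the proto-segment is *a.
This points to *kapoyi. Verify forward in each daughter:
Hakaie: *kapoyi > kafoyi > kefoyi  (by unconditioned shift, vowel merger)
Widili: *kapoyi
  kapoyi → kopoyi   [vowel merger]
  kopoyi → koboyi   [intervocalic voicing]
  koboyi (rule 3 does not apply)
  giving Widili koboyi.
*kapoyi is the unique common source.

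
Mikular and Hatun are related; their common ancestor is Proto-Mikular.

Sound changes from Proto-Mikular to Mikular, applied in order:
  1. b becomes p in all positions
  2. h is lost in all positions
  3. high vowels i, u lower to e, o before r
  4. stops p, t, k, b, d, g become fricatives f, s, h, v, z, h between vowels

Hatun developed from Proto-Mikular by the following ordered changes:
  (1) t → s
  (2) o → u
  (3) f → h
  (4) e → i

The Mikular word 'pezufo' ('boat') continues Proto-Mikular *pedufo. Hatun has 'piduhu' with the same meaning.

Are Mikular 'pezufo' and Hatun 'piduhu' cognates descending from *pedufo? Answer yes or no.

Derive the expected Hatun reflex of *pedufo:
Hatun: start from *pedufo.
  rule 1: no change — pedufo
  rule 2 (vowel merger): pedufo → pedufu
  rule 3 (unconditioned shift): pedufu → peduhu
  rule 4 (vowel merger): peduhu → piduhu
  ⇒ Hatun piduhu
Hatun 'piduhu' matches the regular reflex exactly, so the pair is cognate.

yes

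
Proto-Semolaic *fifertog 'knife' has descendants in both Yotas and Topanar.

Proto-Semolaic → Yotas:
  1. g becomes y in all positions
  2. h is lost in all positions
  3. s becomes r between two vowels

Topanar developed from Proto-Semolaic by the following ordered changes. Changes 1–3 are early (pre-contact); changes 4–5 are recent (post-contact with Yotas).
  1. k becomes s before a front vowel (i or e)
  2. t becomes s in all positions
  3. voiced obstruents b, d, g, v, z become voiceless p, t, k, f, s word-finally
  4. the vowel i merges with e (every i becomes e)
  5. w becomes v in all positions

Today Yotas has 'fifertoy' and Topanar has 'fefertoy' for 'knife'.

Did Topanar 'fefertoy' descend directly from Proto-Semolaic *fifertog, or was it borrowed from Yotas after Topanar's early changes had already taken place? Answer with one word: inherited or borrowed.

borrowed

If inherited, *fifertog would pass through all of Topanar's changes:
Topanar: *fifertog
  fifertog (rule 1 does not apply)
  fifertog → fifersog   [unconditioned shift]
  fifersog → fifersok   [final devoicing]
  fifersok → fefersok   [vowel merger]
  fefersok (rule 5 does not apply)
  giving Topanar fefersok.
If borrowed from Yotas 'fifertoy' after the early changes, it would undergo only the recent ones:
  rule 4 (vowel merger): fifertoy → fefertoy
  rule 5 (unconditioned shift): no change (fefertoy)
  ⇒ as a loan: fefertoy
Topanar 'fefertoy' matches the loan outcome 'fefertoy', not the inherited 'fefersok' — it skipped the early Topanar changes, so it was borrowed from Yotas.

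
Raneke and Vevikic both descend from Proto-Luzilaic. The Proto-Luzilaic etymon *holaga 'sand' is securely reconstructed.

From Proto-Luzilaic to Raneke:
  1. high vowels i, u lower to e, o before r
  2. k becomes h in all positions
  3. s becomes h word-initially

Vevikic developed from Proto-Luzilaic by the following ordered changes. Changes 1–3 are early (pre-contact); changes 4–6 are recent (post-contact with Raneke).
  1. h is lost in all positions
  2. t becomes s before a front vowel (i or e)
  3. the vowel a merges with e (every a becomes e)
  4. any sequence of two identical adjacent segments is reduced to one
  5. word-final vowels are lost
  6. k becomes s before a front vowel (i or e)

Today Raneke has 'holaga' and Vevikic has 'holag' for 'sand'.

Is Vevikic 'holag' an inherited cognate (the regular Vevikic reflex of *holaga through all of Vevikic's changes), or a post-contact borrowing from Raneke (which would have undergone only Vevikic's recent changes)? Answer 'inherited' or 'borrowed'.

If inherited, *holaga would pass through all of Vevikic's changes:
Vevikic: start from *holaga.
  rule 1 (h-loss): holaga → olaga
  rule 2: no change — olaga
  rule 3 (vowel merger): olaga → olege
  rule 4: no change — olege
  rule 5 (apocope): olege → oleg
  rule 6: no change — oleg
  ⇒ Vevikic oleg
If borrowed from Raneke 'holaga' after the early changes, it would undergo only the recent ones:
  rule 4 (degemination): no change (holaga)
  rule 5 (apocope): holaga → holag
  rule 6 (palatalisation): no change (holag)
  ⇒ as a loan: holag
Vevikic 'holag' matches the loan outcome 'holag', not the inherited 'oleg' — it skipped the early Vevikic changes, so it was borrowed from Raneke.

borrowed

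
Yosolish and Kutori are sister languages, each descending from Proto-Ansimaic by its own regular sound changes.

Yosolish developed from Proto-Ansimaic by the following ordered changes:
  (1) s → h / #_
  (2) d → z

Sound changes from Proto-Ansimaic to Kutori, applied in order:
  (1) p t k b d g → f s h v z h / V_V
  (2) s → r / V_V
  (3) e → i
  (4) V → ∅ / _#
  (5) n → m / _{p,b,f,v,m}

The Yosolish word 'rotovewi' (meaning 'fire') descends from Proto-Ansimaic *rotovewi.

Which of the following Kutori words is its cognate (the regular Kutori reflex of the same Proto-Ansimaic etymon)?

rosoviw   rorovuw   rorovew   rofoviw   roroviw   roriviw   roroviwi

roroviw

Kutori: *rotovewi > rosovewi > rorovewi > roroviwi > roroviw  (by intervocalic lenition, rhotacism, vowel merger, apocope)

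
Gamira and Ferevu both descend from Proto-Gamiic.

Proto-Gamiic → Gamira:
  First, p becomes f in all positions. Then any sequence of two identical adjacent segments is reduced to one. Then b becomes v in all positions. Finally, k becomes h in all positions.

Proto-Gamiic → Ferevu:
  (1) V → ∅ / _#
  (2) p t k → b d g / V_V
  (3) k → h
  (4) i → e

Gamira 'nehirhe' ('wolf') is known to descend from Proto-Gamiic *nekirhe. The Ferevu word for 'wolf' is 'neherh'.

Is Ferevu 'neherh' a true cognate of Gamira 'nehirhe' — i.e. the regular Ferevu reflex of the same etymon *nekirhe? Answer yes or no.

no

Derive the expected Ferevu reflex of *nekirhe:
Ferevu: start from *nekirhe.
  rule 1 (apocope): nekirhe → nekirh
  rule 2 (intervocalic voicing): nekirh → negirh
  rule 3: no change — negirh
  rule 4 (vowel merger): negirh → negerh
  ⇒ Ferevu negerh
The regular Ferevu reflex would be 'negerh', but the attested form is 'neherh'. The correspondence is irregular, so they are not cognates (the Ferevu form has a different source).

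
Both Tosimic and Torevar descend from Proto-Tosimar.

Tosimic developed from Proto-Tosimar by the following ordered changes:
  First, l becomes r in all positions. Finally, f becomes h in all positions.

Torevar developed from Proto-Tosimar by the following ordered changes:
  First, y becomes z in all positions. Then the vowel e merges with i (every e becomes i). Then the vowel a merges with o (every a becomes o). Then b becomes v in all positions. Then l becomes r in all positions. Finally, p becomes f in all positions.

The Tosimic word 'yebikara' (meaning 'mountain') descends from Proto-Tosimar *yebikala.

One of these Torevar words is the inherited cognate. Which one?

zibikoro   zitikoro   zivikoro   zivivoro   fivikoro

zivikoro

Torevar: *yebikala
  yebikala → zebikala   [unconditioned shift]
  zebikala → zibikala   [vowel merger]
  zibikala → zibikolo   [vowel merger]
  zibikolo → zivikolo   [unconditioned shift]
  zivikolo → zivikoro   [unconditioned shift]
  zivikoro (rule 6 does not apply)
  giving Torevar zivikoro.
The other candidates each miss or misapply at least one Torevar change.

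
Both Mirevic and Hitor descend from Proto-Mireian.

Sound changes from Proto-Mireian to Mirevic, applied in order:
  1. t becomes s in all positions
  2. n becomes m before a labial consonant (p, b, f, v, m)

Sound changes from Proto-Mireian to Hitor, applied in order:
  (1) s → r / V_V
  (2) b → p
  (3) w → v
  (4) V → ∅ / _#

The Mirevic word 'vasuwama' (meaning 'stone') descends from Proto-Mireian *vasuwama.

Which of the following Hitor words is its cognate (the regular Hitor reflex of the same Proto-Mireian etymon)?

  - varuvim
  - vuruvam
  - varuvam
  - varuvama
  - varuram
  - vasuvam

Hitor: *vasuwama
  vasuwama → varuwama   [rhotacism]
  varuwama (rule 2 does not apply)
  varuwama → varuvama   [unconditioned shift]
  varuvama → varuvam   [apocope]
  giving Hitor varuvam.

varuvam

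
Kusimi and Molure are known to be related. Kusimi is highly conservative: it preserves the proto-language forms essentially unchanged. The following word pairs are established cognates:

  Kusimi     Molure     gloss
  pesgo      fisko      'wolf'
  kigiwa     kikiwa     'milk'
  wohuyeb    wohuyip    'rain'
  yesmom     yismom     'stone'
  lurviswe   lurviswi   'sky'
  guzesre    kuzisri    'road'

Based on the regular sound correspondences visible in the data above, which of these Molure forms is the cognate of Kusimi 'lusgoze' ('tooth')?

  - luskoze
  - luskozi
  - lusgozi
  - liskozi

pesgo ~ fisko — Kusimi g corresponds to Molure k after a consonant, before a back vowel.
lurviswe ~ lurviswi, guzesre ~ kuzisri — Kusimi e corresponds to Molure i word-finally.
Applying these to Kusimi 'lusgoze':
  lusgoze → luskoze   (g→k after a consonant, before a back vowel)
  luskoze → luskozi   (e→i word-finally)
So the Molure cognate is 'luskozi'.

luskozi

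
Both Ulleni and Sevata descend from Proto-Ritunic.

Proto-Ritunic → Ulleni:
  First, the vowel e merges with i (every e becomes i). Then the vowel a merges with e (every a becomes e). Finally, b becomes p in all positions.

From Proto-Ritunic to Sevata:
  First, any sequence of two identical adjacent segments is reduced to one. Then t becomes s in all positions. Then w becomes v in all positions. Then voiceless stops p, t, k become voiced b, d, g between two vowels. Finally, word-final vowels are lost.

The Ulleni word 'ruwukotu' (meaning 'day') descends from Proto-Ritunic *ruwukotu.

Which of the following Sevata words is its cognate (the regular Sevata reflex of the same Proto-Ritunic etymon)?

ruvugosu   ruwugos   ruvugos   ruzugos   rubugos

Sevata: *ruwukotu > ruwukosu > ruvukosu > ruvugosu > ruvugos  (by unconditioned shift, unconditioned shift, intervocalic voicing, apocope)
The other candidates each miss or misapply at least one Sevata change.

ruvugos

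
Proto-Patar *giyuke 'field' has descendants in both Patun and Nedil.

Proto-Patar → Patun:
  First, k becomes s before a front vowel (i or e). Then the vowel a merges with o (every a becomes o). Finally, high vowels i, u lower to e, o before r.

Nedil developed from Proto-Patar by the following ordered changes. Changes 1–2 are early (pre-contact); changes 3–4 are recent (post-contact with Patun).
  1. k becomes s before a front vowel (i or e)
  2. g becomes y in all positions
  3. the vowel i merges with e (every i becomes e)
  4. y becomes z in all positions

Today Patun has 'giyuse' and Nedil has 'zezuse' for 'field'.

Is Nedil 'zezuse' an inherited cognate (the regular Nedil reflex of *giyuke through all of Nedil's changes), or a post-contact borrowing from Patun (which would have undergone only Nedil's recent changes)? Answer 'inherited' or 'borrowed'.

If inherited, *giyuke would pass through all of Nedil's changes:
Nedil: *giyuke
  giyuke → giyuse   [palatalisation]
  giyuse → yiyuse   [unconditioned shift]
  yiyuse → yeyuse   [vowel merger]
  yeyuse → zezuse   [unconditioned shift]
  giving Nedil zezuse.
If borrowed from Patun 'giyuse' after the early changes, it would undergo only the recent ones:
  rule 3 (vowel merger): giyuse → geyuse
  rule 4 (unconditioned shift): geyuse → gezuse
  ⇒ as a loan: gezuse
Nedil 'zezuse' matches the inherited outcome exactly, so it is an inherited cognate, not a loan.

inherited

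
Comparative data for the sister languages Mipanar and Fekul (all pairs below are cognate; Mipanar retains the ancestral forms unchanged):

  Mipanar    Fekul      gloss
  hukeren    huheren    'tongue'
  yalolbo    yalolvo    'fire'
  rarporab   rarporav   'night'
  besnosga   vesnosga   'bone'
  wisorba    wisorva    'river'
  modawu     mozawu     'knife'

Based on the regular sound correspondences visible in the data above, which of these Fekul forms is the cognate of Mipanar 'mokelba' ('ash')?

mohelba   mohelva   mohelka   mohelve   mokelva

hukeren ~ huheren — Mipanar k corresponds to Fekul h between vowels (before a front vowel).
wisorba ~ wisorva — Mipanar b corresponds to Fekul v after a consonant, before a back vowel.
Applying these to Mipanar 'mokelba':
  mokelba → mohelba   (k→h between vowels (before a front vowel))
  mohelba → mohelva   (b→v after a consonant, before a back vowel)
So the Fekul cognate is 'mohelva'.

mohelva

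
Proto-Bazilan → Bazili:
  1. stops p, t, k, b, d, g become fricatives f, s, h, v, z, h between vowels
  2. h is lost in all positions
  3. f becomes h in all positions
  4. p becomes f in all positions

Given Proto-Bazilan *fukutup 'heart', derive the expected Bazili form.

huusuf

Bazili: start from *fukutup.
  rule 1 (intervocalic lenition): fukutup → fuhusup
  rule 2 (h-loss): fuhusup → fuusup
  rule 3 (unconditioned shift): fuusup → huusup
  rule 4 (unconditioned shift): huusup → huusuf
  ⇒ Bazili huusuf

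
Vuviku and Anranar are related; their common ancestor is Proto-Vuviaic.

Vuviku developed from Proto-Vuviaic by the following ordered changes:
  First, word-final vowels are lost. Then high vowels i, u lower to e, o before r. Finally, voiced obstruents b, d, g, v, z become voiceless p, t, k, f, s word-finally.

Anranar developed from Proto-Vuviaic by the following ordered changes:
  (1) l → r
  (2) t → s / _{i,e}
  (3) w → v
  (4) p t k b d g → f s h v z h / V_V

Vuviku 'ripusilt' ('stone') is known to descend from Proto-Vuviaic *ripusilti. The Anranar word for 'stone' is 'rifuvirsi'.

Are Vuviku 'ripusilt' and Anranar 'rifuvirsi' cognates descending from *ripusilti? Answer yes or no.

no

Derive the expected Anranar reflex of *ripusilti:
Anranar: start from *ripusilti.
  rule 1 (unconditioned shift): ripusilti → ripusirti
  rule 2 (palatalisation): ripusirti → ripusirsi
  rule 3: no change — ripusirsi
  rule 4 (intervocalic lenition): ripusirsi → rifusirsi
  ⇒ Anranar rifusirsi
The regular Anranar reflex would be 'rifusirsi', but the attested form is 'rifuvirsi'. The correspondence is irregular, so they are not cognates (the Anranar form has a different source).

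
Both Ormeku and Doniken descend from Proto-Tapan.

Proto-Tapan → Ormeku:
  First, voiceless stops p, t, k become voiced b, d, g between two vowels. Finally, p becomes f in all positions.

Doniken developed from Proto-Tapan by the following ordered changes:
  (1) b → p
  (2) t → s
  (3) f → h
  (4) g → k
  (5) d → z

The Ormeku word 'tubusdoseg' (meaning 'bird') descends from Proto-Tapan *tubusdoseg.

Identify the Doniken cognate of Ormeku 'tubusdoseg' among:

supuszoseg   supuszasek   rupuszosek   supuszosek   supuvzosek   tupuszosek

Doniken: start from *tubusdoseg.
  rule 1 (unconditioned shift): tubusdoseg → tupusdoseg
  rule 2 (unconditioned shift): tupusdoseg → supusdoseg
  rule 3: no change — supusdoseg
  rule 4 (unconditioned shift): supusdoseg → supusdosek
  rule 5 (unconditioned shift): supusdosek → supuszosek
  ⇒ Doniken supuszosek

supuszosek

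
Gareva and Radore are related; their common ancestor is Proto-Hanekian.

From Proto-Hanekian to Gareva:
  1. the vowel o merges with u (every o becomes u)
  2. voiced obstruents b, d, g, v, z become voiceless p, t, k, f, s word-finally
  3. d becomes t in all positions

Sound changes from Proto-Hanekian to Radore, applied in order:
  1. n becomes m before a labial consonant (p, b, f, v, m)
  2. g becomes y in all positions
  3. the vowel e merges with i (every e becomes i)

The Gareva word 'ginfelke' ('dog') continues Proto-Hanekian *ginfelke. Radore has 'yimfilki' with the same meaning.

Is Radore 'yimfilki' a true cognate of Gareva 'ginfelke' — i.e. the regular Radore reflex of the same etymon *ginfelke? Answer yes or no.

Derive the expected Radore reflex of *ginfelke:
Radore: *ginfelke
  ginfelke → gimfelke   [nasal place assimilation]
  gimfelke → yimfelke   [unconditioned shift]
  yimfelke → yimfilki   [vowel merger]
  giving Radore yimfilki.
Radore 'yimfilki' matches the regular reflex exactly, so the pair is cognate.

yes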